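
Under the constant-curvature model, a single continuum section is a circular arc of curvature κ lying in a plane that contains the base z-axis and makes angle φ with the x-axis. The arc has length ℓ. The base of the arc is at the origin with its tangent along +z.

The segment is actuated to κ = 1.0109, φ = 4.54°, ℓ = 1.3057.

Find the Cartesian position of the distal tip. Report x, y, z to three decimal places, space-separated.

θ = κ·ℓ = 1.0109 × 1.3057 = 1.31993 rad
ρ = (1 − cos θ)/κ = (1 − 0.24824)/1.0109 = 0.74365
z = sin θ / κ = 0.96870/1.0109 = 0.95825
x = ρ cos φ = 0.74365 × cos(4.54°) = 0.74132
y = ρ sin φ = 0.74365 × sin(4.54°) = 0.05886

0.741 0.059 0.958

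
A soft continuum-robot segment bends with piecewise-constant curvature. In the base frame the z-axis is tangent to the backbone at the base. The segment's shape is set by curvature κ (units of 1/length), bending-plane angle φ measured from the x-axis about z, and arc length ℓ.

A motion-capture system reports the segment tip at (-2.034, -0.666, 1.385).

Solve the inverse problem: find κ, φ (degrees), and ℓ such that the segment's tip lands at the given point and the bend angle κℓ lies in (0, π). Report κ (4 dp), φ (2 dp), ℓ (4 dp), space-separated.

ρ = √(x²+y²) = √(-2.034² + -0.666²) = 2.14026
φ = atan2(y, x) mod 360° = atan2(-0.666, -2.034) = 198.1302°
|p|² = ρ² + z² = 2.14026² + 1.385² = 6.49894
κ = 2ρ / |p|² = 2×2.14026 / 6.49894 = 0.65865
θ = 2·atan2(ρ, z) = 2·atan2(2.14026, 1.385) = 1.99290 rad
ℓ = θ/κ = 1.99290/0.65865 = 3.02574

0.6586 198.13 3.0257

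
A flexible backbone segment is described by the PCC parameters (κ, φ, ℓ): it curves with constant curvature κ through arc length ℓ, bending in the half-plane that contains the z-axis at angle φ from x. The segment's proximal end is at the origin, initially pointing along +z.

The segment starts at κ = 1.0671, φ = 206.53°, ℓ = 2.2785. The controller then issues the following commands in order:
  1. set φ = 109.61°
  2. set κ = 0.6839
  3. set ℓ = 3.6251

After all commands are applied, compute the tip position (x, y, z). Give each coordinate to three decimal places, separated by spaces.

-0.878 2.464 0.899

initial: κ=1.0671, φ=206.53°, ℓ=2.2785
cmd 1: set φ=109.61° → (κ,φ,ℓ)=(1.0671,109.61°,2.2785) → tip=(-0.5530,1.5521,0.6110)
cmd 2: set κ=0.6839 → (κ,φ,ℓ)=(0.6839,109.61°,2.2785) → tip=(-0.4846,1.3601,1.4621)
cmd 3: set ℓ=3.6251 → (κ,φ,ℓ)=(0.6839,109.61°,3.6251) → tip=(-0.8777,2.4635,0.8993)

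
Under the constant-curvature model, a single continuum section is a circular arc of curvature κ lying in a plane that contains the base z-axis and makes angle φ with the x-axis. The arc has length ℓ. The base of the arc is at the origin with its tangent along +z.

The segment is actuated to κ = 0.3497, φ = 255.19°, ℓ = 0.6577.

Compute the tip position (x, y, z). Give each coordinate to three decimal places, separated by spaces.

θ = κ·ℓ = 0.3497 × 0.6577 = 0.23000 rad
ρ = (1 − cos θ)/κ = (1 − 0.97367)/0.3497 = 0.07530
z = sin θ / κ = 0.22798/0.3497 = 0.65192
x = ρ cos φ = 0.07530 × cos(255.19°) = -0.01925
y = ρ sin φ = 0.07530 × sin(255.19°) = -0.07280

-0.019 -0.073 0.652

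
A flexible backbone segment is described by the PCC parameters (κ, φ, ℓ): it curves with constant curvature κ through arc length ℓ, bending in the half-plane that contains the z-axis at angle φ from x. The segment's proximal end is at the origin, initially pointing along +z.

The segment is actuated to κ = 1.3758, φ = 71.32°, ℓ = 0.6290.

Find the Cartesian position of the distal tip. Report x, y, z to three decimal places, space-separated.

0.082 0.242 0.553

θ = κ·ℓ = 1.3758 × 0.6290 = 0.86538 rad
ρ = (1 − cos θ)/κ = (1 − 0.64835)/1.3758 = 0.25560
z = sin θ / κ = 0.76134/1.3758 = 0.55338
x = ρ cos φ = 0.25560 × cos(71.32°) = 0.08186
y = ρ sin φ = 0.25560 × sin(71.32°) = 0.24213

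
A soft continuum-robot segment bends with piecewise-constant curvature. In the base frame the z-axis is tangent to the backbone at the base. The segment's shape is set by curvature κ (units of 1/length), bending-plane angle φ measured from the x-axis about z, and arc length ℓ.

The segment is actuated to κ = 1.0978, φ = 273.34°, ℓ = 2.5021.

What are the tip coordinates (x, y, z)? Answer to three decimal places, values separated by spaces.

θ = κ·ℓ = 1.0978 × 2.5021 = 2.74681 rad
ρ = (1 − cos θ)/κ = (1 − -0.92308)/1.0978 = 1.75176
z = sin θ / κ = 0.38461/1.0978 = 0.35035
x = ρ cos φ = 1.75176 × cos(273.34°) = 0.10206
y = ρ sin φ = 1.75176 × sin(273.34°) = -1.74878

0.102 -1.749 0.350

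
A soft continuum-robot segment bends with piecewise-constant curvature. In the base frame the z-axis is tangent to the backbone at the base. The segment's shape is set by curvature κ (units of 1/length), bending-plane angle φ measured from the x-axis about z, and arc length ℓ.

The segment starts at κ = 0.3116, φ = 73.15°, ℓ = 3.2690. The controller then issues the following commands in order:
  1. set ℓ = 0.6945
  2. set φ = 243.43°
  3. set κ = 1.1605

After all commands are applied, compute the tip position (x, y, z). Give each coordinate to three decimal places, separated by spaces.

-0.119 -0.237 0.622

initial: κ=0.3116, φ=73.15°, ℓ=3.2690
cmd 1: set ℓ=0.6945 → (κ,φ,ℓ)=(0.3116,73.15°,0.6945) → tip=(0.0217,0.0716,0.6891)
cmd 2: set φ=243.43° → (κ,φ,ℓ)=(0.3116,243.43°,0.6945) → tip=(-0.0335,-0.0669,0.6891)
cmd 3: set κ=1.1605 → (κ,φ,ℓ)=(1.1605,243.43°,0.6945) → tip=(-0.1186,-0.2371,0.6217)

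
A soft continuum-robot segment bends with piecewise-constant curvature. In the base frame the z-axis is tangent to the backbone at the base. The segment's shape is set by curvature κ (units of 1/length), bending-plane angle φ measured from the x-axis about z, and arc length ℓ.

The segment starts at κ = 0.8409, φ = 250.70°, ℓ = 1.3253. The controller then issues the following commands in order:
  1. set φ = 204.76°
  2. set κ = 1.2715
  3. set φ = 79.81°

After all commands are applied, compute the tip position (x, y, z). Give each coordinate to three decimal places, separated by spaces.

initial: κ=0.8409, φ=250.70°, ℓ=1.3253
cmd 1: set φ=204.76° → (κ,φ,ℓ)=(0.8409,204.76°,1.3253) → tip=(-0.6040,-0.2786,1.0675)
cmd 2: set κ=1.2715 → (κ,φ,ℓ)=(1.2715,204.76°,1.3253) → tip=(-0.7956,-0.3670,0.7813)
cmd 3: set φ=79.81° → (κ,φ,ℓ)=(1.2715,79.81°,1.3253) → tip=(0.1550,0.8624,0.7813)

0.155 0.862 0.781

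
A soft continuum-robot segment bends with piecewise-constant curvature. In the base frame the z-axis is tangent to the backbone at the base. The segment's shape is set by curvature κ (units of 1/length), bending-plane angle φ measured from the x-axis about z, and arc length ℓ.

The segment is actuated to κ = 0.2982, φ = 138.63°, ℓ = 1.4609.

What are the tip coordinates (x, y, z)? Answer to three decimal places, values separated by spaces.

-0.235 0.207 1.415

θ = κ·ℓ = 0.2982 × 1.4609 = 0.43564 rad
ρ = (1 − cos θ)/κ = (1 − 0.90660)/0.2982 = 0.31321
z = sin θ / κ = 0.42199/0.2982 = 1.41513
x = ρ cos φ = 0.31321 × cos(138.63°) = -0.23505
y = ρ sin φ = 0.31321 × sin(138.63°) = 0.20701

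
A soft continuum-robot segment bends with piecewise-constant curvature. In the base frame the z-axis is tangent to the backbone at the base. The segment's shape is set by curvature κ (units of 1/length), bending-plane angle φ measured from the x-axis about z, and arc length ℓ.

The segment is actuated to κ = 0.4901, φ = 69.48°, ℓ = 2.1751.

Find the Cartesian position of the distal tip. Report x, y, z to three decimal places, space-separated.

0.369 0.987 1.786

θ = κ·ℓ = 0.4901 × 2.1751 = 1.06602 rad
ρ = (1 − cos θ)/κ = (1 − 0.48361)/0.4901 = 1.05363
z = sin θ / κ = 0.87528/0.4901 = 1.78592
x = ρ cos φ = 1.05363 × cos(69.48°) = 0.36933
y = ρ sin φ = 1.05363 × sin(69.48°) = 0.98678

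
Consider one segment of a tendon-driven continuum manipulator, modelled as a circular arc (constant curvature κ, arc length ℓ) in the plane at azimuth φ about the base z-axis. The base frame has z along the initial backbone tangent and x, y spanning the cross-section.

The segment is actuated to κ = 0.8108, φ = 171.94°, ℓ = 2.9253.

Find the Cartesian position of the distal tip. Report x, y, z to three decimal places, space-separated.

θ = κ·ℓ = 0.8108 × 2.9253 = 2.37183 rad
ρ = (1 − cos θ)/κ = (1 − -0.71808)/0.8108 = 2.11899
z = sin θ / κ = 0.69596/0.8108 = 0.85837
x = ρ cos φ = 2.11899 × cos(171.94°) = -2.09806
y = ρ sin φ = 2.11899 × sin(171.94°) = 0.29710

-2.098 0.297 0.858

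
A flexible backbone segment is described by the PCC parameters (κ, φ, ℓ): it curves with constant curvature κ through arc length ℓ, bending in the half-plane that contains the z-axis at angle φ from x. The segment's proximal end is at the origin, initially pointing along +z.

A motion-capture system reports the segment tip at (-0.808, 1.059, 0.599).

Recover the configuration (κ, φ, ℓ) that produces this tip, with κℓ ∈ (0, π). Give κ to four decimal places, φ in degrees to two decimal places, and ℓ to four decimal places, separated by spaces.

1.2489 127.34 1.8387

ρ = √(x²+y²) = √(-0.808² + 1.059²) = 1.33205
φ = atan2(y, x) mod 360° = atan2(1.059, -0.808) = 127.3431°
|p|² = ρ² + z² = 1.33205² + 0.599² = 2.13315
κ = 2ρ / |p|² = 2×1.33205 / 2.13315 = 1.24890
θ = 2·atan2(ρ, z) = 2·atan2(1.33205, 0.599) = 2.29641 rad
ℓ = θ/κ = 2.29641/1.24890 = 1.83874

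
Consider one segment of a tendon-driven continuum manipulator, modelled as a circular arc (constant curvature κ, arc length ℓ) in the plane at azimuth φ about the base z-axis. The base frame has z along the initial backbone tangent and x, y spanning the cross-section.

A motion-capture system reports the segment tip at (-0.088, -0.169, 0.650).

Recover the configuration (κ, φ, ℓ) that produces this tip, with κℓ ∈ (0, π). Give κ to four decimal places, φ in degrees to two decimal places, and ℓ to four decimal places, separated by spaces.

ρ = √(x²+y²) = √(-0.088² + -0.169²) = 0.19054
φ = atan2(y, x) mod 360° = atan2(-0.169, -0.088) = 242.4936°
|p|² = ρ² + z² = 0.19054² + 0.650² = 0.45881
κ = 2ρ / |p|² = 2×0.19054 / 0.45881 = 0.83059
θ = 2·atan2(ρ, z) = 2·atan2(0.19054, 0.650) = 0.57030 rad
ℓ = θ/κ = 0.57030/0.83059 = 0.68662

0.8306 242.49 0.6866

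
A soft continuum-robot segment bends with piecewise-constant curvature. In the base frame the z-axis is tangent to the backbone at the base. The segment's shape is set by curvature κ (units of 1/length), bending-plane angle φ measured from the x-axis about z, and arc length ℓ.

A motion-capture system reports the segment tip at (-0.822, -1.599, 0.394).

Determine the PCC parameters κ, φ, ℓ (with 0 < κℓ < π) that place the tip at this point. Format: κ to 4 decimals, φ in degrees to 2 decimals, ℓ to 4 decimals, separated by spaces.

1.0614 242.79 2.5533

ρ = √(x²+y²) = √(-0.822² + -1.599²) = 1.79791
φ = atan2(y, x) mod 360° = atan2(-1.599, -0.822) = 242.7936°
|p|² = ρ² + z² = 1.79791² + 0.394² = 3.38772
κ = 2ρ / |p|² = 2×1.79791 / 3.38772 = 1.06143
θ = 2·atan2(ρ, z) = 2·atan2(1.79791, 0.394) = 2.71013 rad
ℓ = θ/κ = 2.71013/1.06143 = 2.55328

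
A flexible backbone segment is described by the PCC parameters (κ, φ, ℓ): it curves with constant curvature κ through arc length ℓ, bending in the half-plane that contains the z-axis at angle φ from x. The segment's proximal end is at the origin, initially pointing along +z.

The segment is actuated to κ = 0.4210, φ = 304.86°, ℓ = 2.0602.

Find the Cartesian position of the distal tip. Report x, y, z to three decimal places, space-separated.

0.479 -0.688 1.811

θ = κ·ℓ = 0.4210 × 2.0602 = 0.86734 rad
ρ = (1 − cos θ)/κ = (1 − 0.64685)/0.4210 = 0.83883
z = sin θ / κ = 0.76261/0.4210 = 1.81143
x = ρ cos φ = 0.83883 × cos(304.86°) = 0.47945
y = ρ sin φ = 0.83883 × sin(304.86°) = -0.68830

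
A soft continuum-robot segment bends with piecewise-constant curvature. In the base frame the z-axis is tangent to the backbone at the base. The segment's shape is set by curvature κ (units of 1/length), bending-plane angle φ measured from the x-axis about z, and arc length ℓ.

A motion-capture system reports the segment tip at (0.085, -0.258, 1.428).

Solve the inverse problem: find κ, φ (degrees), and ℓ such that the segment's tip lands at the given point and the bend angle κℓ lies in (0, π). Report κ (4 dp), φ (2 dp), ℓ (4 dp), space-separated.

0.2571 288.23 1.4622

ρ = √(x²+y²) = √(0.085² + -0.258²) = 0.27164
φ = atan2(y, x) mod 360° = atan2(-0.258, 0.085) = 288.2348°
|p|² = ρ² + z² = 0.27164² + 1.428² = 2.11297
κ = 2ρ / |p|² = 2×0.27164 / 2.11297 = 0.25712
θ = 2·atan2(ρ, z) = 2·atan2(0.27164, 1.428) = 0.37596 rad
ℓ = θ/κ = 0.37596/0.25712 = 1.46220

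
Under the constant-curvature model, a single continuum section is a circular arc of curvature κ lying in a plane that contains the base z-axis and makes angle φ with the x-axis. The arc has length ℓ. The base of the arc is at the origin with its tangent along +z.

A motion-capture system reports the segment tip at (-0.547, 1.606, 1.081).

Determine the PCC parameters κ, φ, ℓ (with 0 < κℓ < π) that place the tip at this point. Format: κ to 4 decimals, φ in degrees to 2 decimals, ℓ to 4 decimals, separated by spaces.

0.8384 108.81 2.3937

ρ = √(x²+y²) = √(-0.547² + 1.606²) = 1.69660
φ = atan2(y, x) mod 360° = atan2(1.606, -0.547) = 108.8087°
|p|² = ρ² + z² = 1.69660² + 1.081² = 4.04701
κ = 2ρ / |p|² = 2×1.69660 / 4.04701 = 0.83845
θ = 2·atan2(ρ, z) = 2·atan2(1.69660, 1.081) = 2.00700 rad
ℓ = θ/κ = 2.00700/0.83845 = 2.39372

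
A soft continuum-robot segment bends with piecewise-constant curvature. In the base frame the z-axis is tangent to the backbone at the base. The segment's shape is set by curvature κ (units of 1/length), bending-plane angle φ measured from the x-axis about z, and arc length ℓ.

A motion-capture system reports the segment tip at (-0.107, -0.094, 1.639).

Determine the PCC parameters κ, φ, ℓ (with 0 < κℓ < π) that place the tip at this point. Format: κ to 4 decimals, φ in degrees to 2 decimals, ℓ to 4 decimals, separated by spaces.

ρ = √(x²+y²) = √(-0.107² + -0.094²) = 0.14243
φ = atan2(y, x) mod 360° = atan2(-0.094, -0.107) = 221.2995°
|p|² = ρ² + z² = 0.14243² + 1.639² = 2.70661
κ = 2ρ / |p|² = 2×0.14243 / 2.70661 = 0.10524
θ = 2·atan2(ρ, z) = 2·atan2(0.14243, 1.639) = 0.17336 rad
ℓ = θ/κ = 0.17336/0.10524 = 1.64724

0.1052 221.30 1.6472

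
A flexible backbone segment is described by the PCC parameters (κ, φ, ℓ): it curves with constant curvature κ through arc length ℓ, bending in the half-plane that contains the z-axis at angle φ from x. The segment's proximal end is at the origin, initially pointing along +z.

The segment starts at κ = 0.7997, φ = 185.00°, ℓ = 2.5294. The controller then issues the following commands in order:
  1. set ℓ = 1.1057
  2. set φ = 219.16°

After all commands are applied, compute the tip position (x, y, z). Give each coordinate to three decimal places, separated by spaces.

-0.355 -0.289 0.967

initial: κ=0.7997, φ=185.00°, ℓ=2.5294
cmd 1: set ℓ=1.1057 → (κ,φ,ℓ)=(0.7997,185.00°,1.1057) → tip=(-0.4561,-0.0399,0.9671)
cmd 2: set φ=219.16° → (κ,φ,ℓ)=(0.7997,219.16°,1.1057) → tip=(-0.3550,-0.2891,0.9671)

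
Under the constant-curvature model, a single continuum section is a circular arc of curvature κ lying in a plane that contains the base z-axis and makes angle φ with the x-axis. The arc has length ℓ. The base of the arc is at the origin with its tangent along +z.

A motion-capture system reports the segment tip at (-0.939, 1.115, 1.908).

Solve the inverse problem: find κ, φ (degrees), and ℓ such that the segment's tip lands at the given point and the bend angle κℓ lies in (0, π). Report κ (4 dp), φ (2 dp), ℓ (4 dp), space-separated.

ρ = √(x²+y²) = √(-0.939² + 1.115²) = 1.45772
φ = atan2(y, x) mod 360° = atan2(1.115, -0.939) = 130.1025°
|p|² = ρ² + z² = 1.45772² + 1.908² = 5.76541
κ = 2ρ / |p|² = 2×1.45772 / 5.76541 = 0.50568
θ = 2·atan2(ρ, z) = 2·atan2(1.45772, 1.908) = 1.30481 rad
ℓ = θ/κ = 1.30481/0.50568 = 2.58031

0.5057 130.10 2.5803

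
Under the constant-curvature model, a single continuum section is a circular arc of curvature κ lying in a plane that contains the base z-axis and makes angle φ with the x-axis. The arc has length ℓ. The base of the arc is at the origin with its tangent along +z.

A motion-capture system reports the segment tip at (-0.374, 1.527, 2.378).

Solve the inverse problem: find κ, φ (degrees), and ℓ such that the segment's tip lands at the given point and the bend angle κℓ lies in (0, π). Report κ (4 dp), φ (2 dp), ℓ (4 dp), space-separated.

ρ = √(x²+y²) = √(-0.374² + 1.527²) = 1.57213
φ = atan2(y, x) mod 360° = atan2(1.527, -0.374) = 103.7622°
|p|² = ρ² + z² = 1.57213² + 2.378² = 8.12649
κ = 2ρ / |p|² = 2×1.57213 / 8.12649 = 0.38692
θ = 2·atan2(ρ, z) = 2·atan2(1.57213, 2.378) = 1.16830 rad
ℓ = θ/κ = 1.16830/0.38692 = 3.01952

0.3869 103.76 3.0195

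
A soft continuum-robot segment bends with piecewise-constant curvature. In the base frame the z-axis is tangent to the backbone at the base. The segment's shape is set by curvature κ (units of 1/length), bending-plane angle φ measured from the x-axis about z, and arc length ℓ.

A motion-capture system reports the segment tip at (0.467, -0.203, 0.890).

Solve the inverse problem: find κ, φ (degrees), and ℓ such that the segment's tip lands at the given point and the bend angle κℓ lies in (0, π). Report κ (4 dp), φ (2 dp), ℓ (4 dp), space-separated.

ρ = √(x²+y²) = √(0.467² + -0.203²) = 0.50921
φ = atan2(y, x) mod 360° = atan2(-0.203, 0.467) = 336.5059°
|p|² = ρ² + z² = 0.50921² + 0.890² = 1.05140
κ = 2ρ / |p|² = 2×0.50921 / 1.05140 = 0.96864
θ = 2·atan2(ρ, z) = 2·atan2(0.50921, 0.890) = 1.03938 rad
ℓ = θ/κ = 1.03938/0.96864 = 1.07303

0.9686 336.51 1.0730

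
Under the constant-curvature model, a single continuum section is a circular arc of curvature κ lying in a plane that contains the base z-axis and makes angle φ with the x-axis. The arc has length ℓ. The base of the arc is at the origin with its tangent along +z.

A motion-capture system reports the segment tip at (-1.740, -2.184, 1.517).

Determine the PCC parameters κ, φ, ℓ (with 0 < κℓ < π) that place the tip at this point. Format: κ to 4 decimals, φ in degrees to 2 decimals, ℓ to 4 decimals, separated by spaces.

0.5530 231.46 3.8810

ρ = √(x²+y²) = √(-1.740² + -2.184²) = 2.79239
φ = atan2(y, x) mod 360° = atan2(-2.184, -1.740) = 231.4556°
|p|² = ρ² + z² = 2.79239² + 1.517² = 10.09875
κ = 2ρ / |p|² = 2×2.79239 / 10.09875 = 0.55302
θ = 2·atan2(ρ, z) = 2·atan2(2.79239, 1.517) = 2.14628 rad
ℓ = θ/κ = 2.14628/0.55302 = 3.88104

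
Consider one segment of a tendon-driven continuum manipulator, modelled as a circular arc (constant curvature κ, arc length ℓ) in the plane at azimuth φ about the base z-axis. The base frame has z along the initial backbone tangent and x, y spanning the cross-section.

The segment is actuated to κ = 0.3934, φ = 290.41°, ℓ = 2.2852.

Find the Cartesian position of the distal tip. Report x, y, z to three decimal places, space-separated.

θ = κ·ℓ = 0.3934 × 2.2852 = 0.89900 rad
ρ = (1 − cos θ)/κ = (1 − 0.62239)/0.3934 = 0.95985
z = sin θ / κ = 0.78270/0.3934 = 1.98959
x = ρ cos φ = 0.95985 × cos(290.41°) = 0.33473
y = ρ sin φ = 0.95985 × sin(290.41°) = -0.89959

0.335 -0.900 1.990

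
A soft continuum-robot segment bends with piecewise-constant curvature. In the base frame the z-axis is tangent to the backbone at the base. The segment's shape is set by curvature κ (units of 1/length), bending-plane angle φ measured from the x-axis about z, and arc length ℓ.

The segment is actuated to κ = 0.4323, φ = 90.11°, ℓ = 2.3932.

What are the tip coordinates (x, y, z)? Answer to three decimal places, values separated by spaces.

θ = κ·ℓ = 0.4323 × 2.3932 = 1.03458 rad
ρ = (1 − cos θ)/κ = (1 − 0.51089)/0.4323 = 1.13142
z = sin θ / κ = 0.85965/0.4323 = 1.98855
x = ρ cos φ = 1.13142 × cos(90.11°) = -0.00217
y = ρ sin φ = 1.13142 × sin(90.11°) = 1.13142

-0.002 1.131 1.989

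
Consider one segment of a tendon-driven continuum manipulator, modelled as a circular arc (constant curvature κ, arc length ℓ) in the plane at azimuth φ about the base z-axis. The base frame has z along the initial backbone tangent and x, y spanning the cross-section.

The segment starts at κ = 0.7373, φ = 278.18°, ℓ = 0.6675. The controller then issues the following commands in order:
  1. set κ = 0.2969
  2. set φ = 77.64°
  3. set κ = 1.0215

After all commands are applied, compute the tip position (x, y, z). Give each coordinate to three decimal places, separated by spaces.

initial: κ=0.7373, φ=278.18°, ℓ=0.6675
cmd 1: set κ=0.2969 → (κ,φ,ℓ)=(0.2969,278.18°,0.6675) → tip=(0.0094,-0.0653,0.6631)
cmd 2: set φ=77.64° → (κ,φ,ℓ)=(0.2969,77.64°,0.6675) → tip=(0.0141,0.0644,0.6631)
cmd 3: set κ=1.0215 → (κ,φ,ℓ)=(1.0215,77.64°,0.6675) → tip=(0.0469,0.2138,0.6170)

0.047 0.214 0.617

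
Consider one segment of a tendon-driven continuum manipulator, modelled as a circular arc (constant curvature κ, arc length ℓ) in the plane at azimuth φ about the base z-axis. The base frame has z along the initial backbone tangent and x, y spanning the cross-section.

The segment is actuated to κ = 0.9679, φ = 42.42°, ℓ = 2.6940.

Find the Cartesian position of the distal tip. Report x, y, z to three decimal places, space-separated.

θ = κ·ℓ = 0.9679 × 2.6940 = 2.60752 rad
ρ = (1 − cos θ)/κ = (1 − -0.86074)/0.9679 = 1.92245
z = sin θ / κ = 0.50904/0.9679 = 0.52592
x = ρ cos φ = 1.92245 × cos(42.42°) = 1.41919
y = ρ sin φ = 1.92245 × sin(42.42°) = 1.29681

1.419 1.297 0.526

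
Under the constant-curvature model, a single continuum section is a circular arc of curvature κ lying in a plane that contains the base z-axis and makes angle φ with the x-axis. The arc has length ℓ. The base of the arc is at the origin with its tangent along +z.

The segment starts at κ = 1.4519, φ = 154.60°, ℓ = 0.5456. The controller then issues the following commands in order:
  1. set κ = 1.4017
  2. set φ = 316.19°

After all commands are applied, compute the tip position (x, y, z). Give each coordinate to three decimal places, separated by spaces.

0.143 -0.138 0.494

initial: κ=1.4519, φ=154.60°, ℓ=0.5456
cmd 1: set κ=1.4017 → (κ,φ,ℓ)=(1.4017,154.60°,0.5456) → tip=(-0.1795,0.0852,0.4939)
cmd 2: set φ=316.19° → (κ,φ,ℓ)=(1.4017,316.19°,0.5456) → tip=(0.1434,-0.1375,0.4939)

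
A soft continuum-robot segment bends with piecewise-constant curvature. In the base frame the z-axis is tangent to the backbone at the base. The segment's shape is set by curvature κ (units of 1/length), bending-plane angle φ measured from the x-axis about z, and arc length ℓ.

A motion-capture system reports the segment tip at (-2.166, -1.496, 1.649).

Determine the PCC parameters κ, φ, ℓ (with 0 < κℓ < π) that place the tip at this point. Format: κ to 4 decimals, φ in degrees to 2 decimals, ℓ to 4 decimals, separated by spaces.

ρ = √(x²+y²) = √(-2.166² + -1.496²) = 2.63241
φ = atan2(y, x) mod 360° = atan2(-1.496, -2.166) = 214.6318°
|p|² = ρ² + z² = 2.63241² + 1.649² = 9.64877
κ = 2ρ / |p|² = 2×2.63241 / 9.64877 = 0.54565
θ = 2·atan2(ρ, z) = 2·atan2(2.63241, 1.649) = 2.02235 rad
ℓ = θ/κ = 2.02235/0.54565 = 3.70634

0.5456 214.63 3.7063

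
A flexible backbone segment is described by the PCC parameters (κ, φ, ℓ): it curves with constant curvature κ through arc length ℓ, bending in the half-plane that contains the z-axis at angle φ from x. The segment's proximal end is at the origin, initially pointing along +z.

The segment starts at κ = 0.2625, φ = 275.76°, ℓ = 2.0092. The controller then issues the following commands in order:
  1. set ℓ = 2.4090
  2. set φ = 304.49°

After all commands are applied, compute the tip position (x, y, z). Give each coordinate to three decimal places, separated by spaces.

0.417 -0.607 2.252

initial: κ=0.2625, φ=275.76°, ℓ=2.0092
cmd 1: set ℓ=2.4090 → (κ,φ,ℓ)=(0.2625,275.76°,2.4090) → tip=(0.0739,-0.7329,2.2516)
cmd 2: set φ=304.49° → (κ,φ,ℓ)=(0.2625,304.49°,2.4090) → tip=(0.4171,-0.6072,2.2516)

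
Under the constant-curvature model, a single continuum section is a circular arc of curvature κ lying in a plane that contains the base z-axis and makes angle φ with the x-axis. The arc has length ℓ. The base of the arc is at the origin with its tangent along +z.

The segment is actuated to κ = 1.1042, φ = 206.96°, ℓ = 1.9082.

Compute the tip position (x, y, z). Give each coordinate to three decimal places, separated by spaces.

θ = κ·ℓ = 1.1042 × 1.9082 = 2.10703 rad
ρ = (1 − cos θ)/κ = (1 − -0.51091)/1.1042 = 1.36833
z = sin θ / κ = 0.85964/1.1042 = 0.77852
x = ρ cos φ = 1.36833 × cos(206.96°) = -1.21962
y = ρ sin φ = 1.36833 × sin(206.96°) = -0.62036

-1.220 -0.620 0.779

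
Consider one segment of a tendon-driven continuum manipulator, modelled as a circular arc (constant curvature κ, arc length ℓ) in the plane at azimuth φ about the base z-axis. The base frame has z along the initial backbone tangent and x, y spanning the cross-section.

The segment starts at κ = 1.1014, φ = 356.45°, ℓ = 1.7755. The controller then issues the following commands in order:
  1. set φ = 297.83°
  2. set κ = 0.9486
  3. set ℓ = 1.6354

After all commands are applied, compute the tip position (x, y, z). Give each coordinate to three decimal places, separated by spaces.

0.483 -0.914 1.054

initial: κ=1.1014, φ=356.45°, ℓ=1.7755
cmd 1: set φ=297.83° → (κ,φ,ℓ)=(1.1014,297.83°,1.7755) → tip=(0.5830,-1.1043,0.8416)
cmd 2: set κ=0.9486 → (κ,φ,ℓ)=(0.9486,297.83°,1.7755) → tip=(0.5479,-1.0378,1.0474)
cmd 3: set ℓ=1.6354 → (κ,φ,ℓ)=(0.9486,297.83°,1.6354) → tip=(0.4826,-0.9141,1.0540)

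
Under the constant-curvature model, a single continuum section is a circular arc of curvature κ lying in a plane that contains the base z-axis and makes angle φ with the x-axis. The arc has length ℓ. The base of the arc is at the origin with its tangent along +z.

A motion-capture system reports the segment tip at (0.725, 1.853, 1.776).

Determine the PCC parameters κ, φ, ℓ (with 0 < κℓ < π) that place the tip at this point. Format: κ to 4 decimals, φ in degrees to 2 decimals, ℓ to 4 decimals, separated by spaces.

ρ = √(x²+y²) = √(0.725² + 1.853²) = 1.98978
φ = atan2(y, x) mod 360° = atan2(1.853, 0.725) = 68.6317°
|p|² = ρ² + z² = 1.98978² + 1.776² = 7.11341
κ = 2ρ / |p|² = 2×1.98978 / 7.11341 = 0.55945
θ = 2·atan2(ρ, z) = 2·atan2(1.98978, 1.776) = 1.68421 rad
ℓ = θ/κ = 1.68421/0.55945 = 3.01051

0.5594 68.63 3.0105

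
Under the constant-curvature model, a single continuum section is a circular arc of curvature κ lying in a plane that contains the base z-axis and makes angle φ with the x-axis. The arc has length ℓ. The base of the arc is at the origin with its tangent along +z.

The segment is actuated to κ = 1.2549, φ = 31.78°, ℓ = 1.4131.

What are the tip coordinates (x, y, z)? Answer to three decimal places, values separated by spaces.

θ = κ·ℓ = 1.2549 × 1.4131 = 1.77330 rad
ρ = (1 − cos θ)/κ = (1 − -0.20112)/1.2549 = 0.95715
z = sin θ / κ = 0.97957/1.2549 = 0.78059
x = ρ cos φ = 0.95715 × cos(31.78°) = 0.81365
y = ρ sin φ = 0.95715 × sin(31.78°) = 0.50409

0.814 0.504 0.781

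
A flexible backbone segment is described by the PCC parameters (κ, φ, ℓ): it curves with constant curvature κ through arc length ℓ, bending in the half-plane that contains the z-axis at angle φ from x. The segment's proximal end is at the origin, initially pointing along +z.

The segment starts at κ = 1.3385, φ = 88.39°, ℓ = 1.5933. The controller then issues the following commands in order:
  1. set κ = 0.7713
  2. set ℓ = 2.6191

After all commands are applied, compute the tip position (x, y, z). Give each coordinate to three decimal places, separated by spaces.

initial: κ=1.3385, φ=88.39°, ℓ=1.5933
cmd 1: set κ=0.7713 → (κ,φ,ℓ)=(0.7713,88.39°,1.5933) → tip=(0.0242,0.8615,1.2215)
cmd 2: set ℓ=2.6191 → (κ,φ,ℓ)=(0.7713,88.39°,2.6191) → tip=(0.0522,1.8589,1.1678)

0.052 1.859 1.168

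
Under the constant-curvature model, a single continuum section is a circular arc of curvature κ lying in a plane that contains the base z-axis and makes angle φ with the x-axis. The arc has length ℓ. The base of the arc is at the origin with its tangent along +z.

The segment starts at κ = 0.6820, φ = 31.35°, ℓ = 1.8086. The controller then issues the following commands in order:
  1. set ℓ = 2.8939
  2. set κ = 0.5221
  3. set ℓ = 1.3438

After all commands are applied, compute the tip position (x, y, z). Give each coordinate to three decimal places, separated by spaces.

0.386 0.235 1.236

initial: κ=0.6820, φ=31.35°, ℓ=1.8086
cmd 1: set ℓ=2.8939 → (κ,φ,ℓ)=(0.6820,31.35°,2.8939) → tip=(1.7431,1.0619,1.3489)
cmd 2: set κ=0.5221 → (κ,φ,ℓ)=(0.5221,31.35°,2.8939) → tip=(1.5378,0.9368,1.9119)
cmd 3: set ℓ=1.3438 → (κ,φ,ℓ)=(0.5221,31.35°,1.3438) → tip=(0.3863,0.2354,1.2362)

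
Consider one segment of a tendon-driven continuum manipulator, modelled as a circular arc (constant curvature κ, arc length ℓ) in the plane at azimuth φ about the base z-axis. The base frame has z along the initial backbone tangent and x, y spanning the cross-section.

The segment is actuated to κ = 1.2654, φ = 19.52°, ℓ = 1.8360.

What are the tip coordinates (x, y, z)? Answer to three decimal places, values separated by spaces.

θ = κ·ℓ = 1.2654 × 1.8360 = 2.32327 rad
ρ = (1 − cos θ)/κ = (1 − -0.68345)/1.2654 = 1.33037
z = sin θ / κ = 0.73000/1.2654 = 0.57689
x = ρ cos φ = 1.33037 × cos(19.52°) = 1.25391
y = ρ sin φ = 1.33037 × sin(19.52°) = 0.44452

1.254 0.445 0.577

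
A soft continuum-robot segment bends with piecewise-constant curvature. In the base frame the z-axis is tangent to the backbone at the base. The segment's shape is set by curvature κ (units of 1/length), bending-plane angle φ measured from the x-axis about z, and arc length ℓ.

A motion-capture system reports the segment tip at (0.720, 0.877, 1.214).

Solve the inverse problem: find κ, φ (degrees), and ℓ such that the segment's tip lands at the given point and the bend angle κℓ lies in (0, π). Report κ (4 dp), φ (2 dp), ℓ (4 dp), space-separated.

ρ = √(x²+y²) = √(0.720² + 0.877²) = 1.13469
φ = atan2(y, x) mod 360° = atan2(0.877, 0.720) = 50.6147°
|p|² = ρ² + z² = 1.13469² + 1.214² = 2.76132
κ = 2ρ / |p|² = 2×1.13469 / 2.76132 = 0.82185
θ = 2·atan2(ρ, z) = 2·atan2(1.13469, 1.214) = 1.50329 rad
ℓ = θ/κ = 1.50329/0.82185 = 1.82916

0.8218 50.61 1.8292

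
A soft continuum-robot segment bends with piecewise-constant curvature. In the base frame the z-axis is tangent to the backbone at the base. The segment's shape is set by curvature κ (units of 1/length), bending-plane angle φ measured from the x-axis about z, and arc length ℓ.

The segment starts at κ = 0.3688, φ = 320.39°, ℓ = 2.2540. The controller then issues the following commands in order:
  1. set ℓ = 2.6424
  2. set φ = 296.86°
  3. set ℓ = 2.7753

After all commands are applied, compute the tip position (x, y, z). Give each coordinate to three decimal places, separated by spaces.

0.588 -1.160 2.315

initial: κ=0.3688, φ=320.39°, ℓ=2.2540
cmd 1: set ℓ=2.6424 → (κ,φ,ℓ)=(0.3688,320.39°,2.6424) → tip=(0.9159,-0.7579,2.2436)
cmd 2: set φ=296.86° → (κ,φ,ℓ)=(0.3688,296.86°,2.6424) → tip=(0.5371,-1.0606,2.2436)
cmd 3: set ℓ=2.7753 → (κ,φ,ℓ)=(0.3688,296.86°,2.7753) → tip=(0.5876,-1.1602,2.3155)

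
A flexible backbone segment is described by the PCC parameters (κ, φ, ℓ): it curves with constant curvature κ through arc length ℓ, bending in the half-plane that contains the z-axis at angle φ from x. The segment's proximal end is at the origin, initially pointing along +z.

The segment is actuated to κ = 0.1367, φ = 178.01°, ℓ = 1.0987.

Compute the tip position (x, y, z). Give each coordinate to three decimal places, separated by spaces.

θ = κ·ℓ = 0.1367 × 1.0987 = 0.15019 rad
ρ = (1 − cos θ)/κ = (1 − 0.98874)/0.1367 = 0.08235
z = sin θ / κ = 0.14963/0.1367 = 1.09457
x = ρ cos φ = 0.08235 × cos(178.01°) = -0.08230
y = ρ sin φ = 0.08235 × sin(178.01°) = 0.00286

-0.082 0.003 1.095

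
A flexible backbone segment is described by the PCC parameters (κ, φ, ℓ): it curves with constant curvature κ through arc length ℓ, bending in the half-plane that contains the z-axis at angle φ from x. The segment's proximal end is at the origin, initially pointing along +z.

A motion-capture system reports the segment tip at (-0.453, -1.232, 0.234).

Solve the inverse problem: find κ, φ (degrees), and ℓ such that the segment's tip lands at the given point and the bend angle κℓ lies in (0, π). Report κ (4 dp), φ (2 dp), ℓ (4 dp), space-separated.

1.4767 249.81 1.8885

ρ = √(x²+y²) = √(-0.453² + -1.232²) = 1.31264
φ = atan2(y, x) mod 360° = atan2(-1.232, -0.453) = 249.8118°
|p|² = ρ² + z² = 1.31264² + 0.234² = 1.77779
κ = 2ρ / |p|² = 2×1.31264 / 1.77779 = 1.47671
θ = 2·atan2(ρ, z) = 2·atan2(1.31264, 0.234) = 2.78877 rad
ℓ = θ/κ = 2.78877/1.47671 = 1.88849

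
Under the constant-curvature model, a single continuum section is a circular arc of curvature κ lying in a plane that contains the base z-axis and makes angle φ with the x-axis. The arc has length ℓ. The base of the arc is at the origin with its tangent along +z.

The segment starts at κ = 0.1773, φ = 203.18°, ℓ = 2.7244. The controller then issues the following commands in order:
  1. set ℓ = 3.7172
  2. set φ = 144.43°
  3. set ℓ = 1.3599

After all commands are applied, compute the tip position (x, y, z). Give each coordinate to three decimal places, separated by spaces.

initial: κ=0.1773, φ=203.18°, ℓ=2.7244
cmd 1: set ℓ=3.7172 → (κ,φ,ℓ)=(0.1773,203.18°,3.7172) → tip=(-1.0859,-0.4650,3.4539)
cmd 2: set φ=144.43° → (κ,φ,ℓ)=(0.1773,144.43°,3.7172) → tip=(-0.9608,0.6871,3.4539)
cmd 3: set ℓ=1.3599 → (κ,φ,ℓ)=(0.1773,144.43°,1.3599) → tip=(-0.1327,0.0949,1.3468)

-0.133 0.095 1.347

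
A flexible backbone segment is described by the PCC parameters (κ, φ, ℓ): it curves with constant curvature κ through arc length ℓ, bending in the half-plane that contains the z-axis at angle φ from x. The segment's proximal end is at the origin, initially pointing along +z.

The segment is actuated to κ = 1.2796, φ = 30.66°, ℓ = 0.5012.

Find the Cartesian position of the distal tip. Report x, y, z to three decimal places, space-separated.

0.134 0.079 0.468

θ = κ·ℓ = 1.2796 × 0.5012 = 0.64134 rad
ρ = (1 − cos θ)/κ = (1 − 0.80130)/1.2796 = 0.15528
z = sin θ / κ = 0.59827/1.2796 = 0.46754
x = ρ cos φ = 0.15528 × cos(30.66°) = 0.13358
y = ρ sin φ = 0.15528 × sin(30.66°) = 0.07919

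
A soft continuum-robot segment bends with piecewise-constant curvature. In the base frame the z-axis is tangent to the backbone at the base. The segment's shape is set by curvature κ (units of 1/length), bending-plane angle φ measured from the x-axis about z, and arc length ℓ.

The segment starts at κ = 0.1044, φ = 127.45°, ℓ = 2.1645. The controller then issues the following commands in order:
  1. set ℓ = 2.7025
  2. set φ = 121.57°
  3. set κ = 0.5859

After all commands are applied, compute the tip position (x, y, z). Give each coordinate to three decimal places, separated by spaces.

initial: κ=0.1044, φ=127.45°, ℓ=2.1645
cmd 1: set ℓ=2.7025 → (κ,φ,ℓ)=(0.1044,127.45°,2.7025) → tip=(-0.2303,0.3007,2.6668)
cmd 2: set φ=121.57° → (κ,φ,ℓ)=(0.1044,121.57°,2.7025) → tip=(-0.1983,0.3227,2.6668)
cmd 3: set κ=0.5859 → (κ,φ,ℓ)=(0.5859,121.57°,2.7025) → tip=(-0.9048,1.4725,1.7066)

-0.905 1.472 1.707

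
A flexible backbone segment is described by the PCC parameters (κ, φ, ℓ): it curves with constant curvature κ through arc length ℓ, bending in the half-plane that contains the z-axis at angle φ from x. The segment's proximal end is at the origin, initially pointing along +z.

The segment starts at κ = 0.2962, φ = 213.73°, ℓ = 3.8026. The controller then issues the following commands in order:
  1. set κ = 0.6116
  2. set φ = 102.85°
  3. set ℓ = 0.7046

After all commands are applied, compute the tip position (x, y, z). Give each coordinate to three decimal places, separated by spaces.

-0.033 0.146 0.683

initial: κ=0.2962, φ=213.73°, ℓ=3.8026
cmd 1: set κ=0.6116 → (κ,φ,ℓ)=(0.6116,213.73°,3.8026) → tip=(-2.2916,-1.5300,1.1909)
cmd 2: set φ=102.85° → (κ,φ,ℓ)=(0.6116,102.85°,3.8026) → tip=(-0.6128,2.6864,1.1909)
cmd 3: set ℓ=0.7046 → (κ,φ,ℓ)=(0.6116,102.85°,0.7046) → tip=(-0.0332,0.1457,0.6830)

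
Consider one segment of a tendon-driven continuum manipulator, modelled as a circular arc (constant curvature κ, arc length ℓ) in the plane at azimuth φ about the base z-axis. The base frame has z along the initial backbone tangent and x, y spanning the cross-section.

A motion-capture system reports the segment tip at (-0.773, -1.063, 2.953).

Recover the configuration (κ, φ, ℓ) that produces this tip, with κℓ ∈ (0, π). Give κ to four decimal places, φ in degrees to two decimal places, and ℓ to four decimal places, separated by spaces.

ρ = √(x²+y²) = √(-0.773² + -1.063²) = 1.31434
φ = atan2(y, x) mod 360° = atan2(-1.063, -0.773) = 233.9758°
|p|² = ρ² + z² = 1.31434² + 2.953² = 10.44771
κ = 2ρ / |p|² = 2×1.31434 / 10.44771 = 0.25160
θ = 2·atan2(ρ, z) = 2·atan2(1.31434, 2.953) = 0.83752 rad
ℓ = θ/κ = 0.83752/0.25160 = 3.32873

0.2516 233.98 3.3287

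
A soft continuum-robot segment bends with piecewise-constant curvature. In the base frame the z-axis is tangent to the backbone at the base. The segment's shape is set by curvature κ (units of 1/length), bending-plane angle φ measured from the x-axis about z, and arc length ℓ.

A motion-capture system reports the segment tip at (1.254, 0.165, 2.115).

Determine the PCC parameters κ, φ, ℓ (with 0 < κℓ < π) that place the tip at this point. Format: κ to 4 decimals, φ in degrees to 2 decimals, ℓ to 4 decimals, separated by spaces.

0.4165 7.50 2.5878

ρ = √(x²+y²) = √(1.254² + 0.165²) = 1.26481
φ = atan2(y, x) mod 360° = atan2(0.165, 1.254) = 7.4959°
|p|² = ρ² + z² = 1.26481² + 2.115² = 6.07297
κ = 2ρ / |p|² = 2×1.26481 / 6.07297 = 0.41654
θ = 2·atan2(ρ, z) = 2·atan2(1.26481, 2.115) = 1.07792 rad
ℓ = θ/κ = 1.07792/0.41654 = 2.58782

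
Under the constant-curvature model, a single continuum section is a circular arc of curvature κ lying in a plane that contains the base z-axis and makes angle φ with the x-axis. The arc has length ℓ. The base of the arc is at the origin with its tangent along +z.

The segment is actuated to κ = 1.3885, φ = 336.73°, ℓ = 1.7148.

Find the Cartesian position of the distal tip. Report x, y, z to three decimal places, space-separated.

1.141 -0.491 0.496

θ = κ·ℓ = 1.3885 × 1.7148 = 2.38100 rad
ρ = (1 − cos θ)/κ = (1 − -0.72443)/1.3885 = 1.24194
z = sin θ / κ = 0.68935/1.3885 = 0.49647
x = ρ cos φ = 1.24194 × cos(336.73°) = 1.14091
y = ρ sin φ = 1.24194 × sin(336.73°) = -0.49064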